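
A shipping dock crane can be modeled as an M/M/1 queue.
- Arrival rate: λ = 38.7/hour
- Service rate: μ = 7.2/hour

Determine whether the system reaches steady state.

Stability requires ρ = λ/(cμ) < 1
ρ = 38.7/(1 × 7.2) = 38.7/7.20 = 5.3750
Since 5.3750 ≥ 1, the system is UNSTABLE.
Queue grows without bound. Need μ > λ = 38.7.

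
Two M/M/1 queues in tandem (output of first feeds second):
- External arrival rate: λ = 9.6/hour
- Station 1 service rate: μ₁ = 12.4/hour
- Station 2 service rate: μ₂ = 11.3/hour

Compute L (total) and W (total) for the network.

By Jackson's theorem, each station behaves as independent M/M/1.
Station 1: ρ₁ = 9.6/12.4 = 0.7742, L₁ = ρ₁/(1-ρ₁) = λ/(μ₁-λ) = 9.6/2.80 = 3.42857
Station 2: ρ₂ = 9.6/11.3 = 0.8496, L₂ = ρ₂/(1-ρ₂) = λ/(μ₂-λ) = 9.6/1.70 = 5.64706
Total: L = L₁ + L₂ = 3.42857 + 5.64706 = 9.0756
W = L/λ = 9.0756/9.6 = 0.9454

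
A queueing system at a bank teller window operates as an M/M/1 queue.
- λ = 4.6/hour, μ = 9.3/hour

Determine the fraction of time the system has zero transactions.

ρ = λ/μ = 4.6/9.3 = 0.4946
P(0) = 1 - ρ = 1 - 0.4946 = 0.5054
The server is idle 50.54% of the time.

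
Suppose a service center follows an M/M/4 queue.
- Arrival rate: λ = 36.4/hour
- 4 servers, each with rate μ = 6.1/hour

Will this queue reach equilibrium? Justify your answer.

Stability requires ρ = λ/(cμ) < 1
ρ = 36.4/(4 × 6.1) = 36.4/24.40 = 1.4918
Since 1.4918 ≥ 1, the system is UNSTABLE.
Need c > λ/μ = 36.4/6.1 = 5.97.
Minimum servers needed: c = 6.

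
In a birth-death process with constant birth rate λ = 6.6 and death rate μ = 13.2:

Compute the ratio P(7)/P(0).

For constant rates: P(n)/P(0) = (λ/μ)^n
P(7)/P(0) = (6.6/13.2)^7 = 0.5000^7 = 0.007812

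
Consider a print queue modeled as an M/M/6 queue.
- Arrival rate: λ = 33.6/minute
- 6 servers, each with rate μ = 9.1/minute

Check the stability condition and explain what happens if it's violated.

Stability requires ρ = λ/(cμ) < 1
ρ = 33.6/(6 × 9.1) = 33.6/54.60 = 0.6154
Since 0.6154 < 1, the system is STABLE.
The servers are busy 61.54% of the time.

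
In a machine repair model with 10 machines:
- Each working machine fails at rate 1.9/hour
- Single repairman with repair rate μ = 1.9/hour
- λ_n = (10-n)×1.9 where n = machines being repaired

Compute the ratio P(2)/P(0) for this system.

P(2)/P(0) = ∏_{i=0}^{2-1} λ_i/μ_{i+1}
= (10-0)×1.9/1.9 × (10-1)×1.9/1.9
= 90.0000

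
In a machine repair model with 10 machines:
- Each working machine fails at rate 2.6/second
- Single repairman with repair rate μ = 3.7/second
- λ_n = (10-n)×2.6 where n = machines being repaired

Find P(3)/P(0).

P(3)/P(0) = ∏_{i=0}^{3-1} λ_i/μ_{i+1}
= (10-0)×2.6/3.7 × (10-1)×2.6/3.7 × (10-2)×2.6/3.7
= 249.8316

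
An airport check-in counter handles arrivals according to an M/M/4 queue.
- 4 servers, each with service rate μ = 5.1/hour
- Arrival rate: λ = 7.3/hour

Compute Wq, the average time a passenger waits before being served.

Traffic intensity: ρ = λ/(cμ) = 7.3/(4×5.1) = 0.3578
Since ρ = 0.3578 < 1, system is stable.
Offered load a = λ/μ = cρ = 7.3/5.1 = 1.4314
P₀ = [ Σₙ₌₀^3 aⁿ/n! + a^4/(4!(1-ρ)) ]⁻¹
Σ = a^0/0! + a^1/1! + a^2/2! + a^3/3! = 1.0000 + 1.4314 + 1.0244 + 0.4888 = 3.9446
a^4/(4!(1-ρ)) = 4.1977/(24 × 0.6422) = 0.2724
P₀ = 1/(3.9446 + 0.2724) = 0.2371
Lq = P₀·a^4·ρ / (4!(1-ρ)²) = 0.23714 × 4.1977 × 0.35784 / (24 × 0.41237) = 0.03599
Wq = Lq/λ = 0.03599/7.3 = 0.004930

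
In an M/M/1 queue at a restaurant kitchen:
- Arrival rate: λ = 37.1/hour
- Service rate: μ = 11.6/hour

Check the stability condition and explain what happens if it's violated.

Stability requires ρ = λ/(cμ) < 1
ρ = 37.1/(1 × 11.6) = 37.1/11.60 = 3.1983
Since 3.1983 ≥ 1, the system is UNSTABLE.
Queue grows without bound. Need μ > λ = 37.1.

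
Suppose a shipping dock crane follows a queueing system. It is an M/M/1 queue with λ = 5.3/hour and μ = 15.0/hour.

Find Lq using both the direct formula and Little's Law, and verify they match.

Method 1 (direct): Lq = λ²/(μ(μ-λ)) = 28.09/(15.0 × 9.70) = 0.1931

Method 2 (Little's Law):
W = 1/(μ-λ) = 1/9.70 = 0.1031
Wq = W - 1/μ = 0.1031 - 0.06667 = 0.03643
Lq = λWq = 5.3 × 0.03643 = 0.1931 ✔ (matches Method 1)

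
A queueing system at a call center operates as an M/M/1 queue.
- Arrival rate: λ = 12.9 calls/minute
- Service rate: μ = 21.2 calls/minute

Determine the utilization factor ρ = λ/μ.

Server utilization: ρ = λ/μ
ρ = 12.9/21.2 = 0.6085
The server is busy 60.85% of the time.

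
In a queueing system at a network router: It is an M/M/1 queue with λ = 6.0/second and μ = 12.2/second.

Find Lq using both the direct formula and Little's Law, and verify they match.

Method 1 (direct): Lq = λ²/(μ(μ-λ)) = 36.00/(12.2 × 6.20) = 0.4759

Method 2 (Little's Law):
W = 1/(μ-λ) = 1/6.20 = 0.16129
Wq = W - 1/μ = 0.16129 - 0.081967 = 0.07932
Lq = λWq = 6.0 × 0.07932 = 0.4759 ✔ (matches Method 1)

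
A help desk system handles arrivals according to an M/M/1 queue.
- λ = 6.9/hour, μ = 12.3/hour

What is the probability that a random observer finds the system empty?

ρ = λ/μ = 6.9/12.3 = 0.5610
P(0) = 1 - ρ = 1 - 0.5610 = 0.4390
The server is idle 43.90% of the time.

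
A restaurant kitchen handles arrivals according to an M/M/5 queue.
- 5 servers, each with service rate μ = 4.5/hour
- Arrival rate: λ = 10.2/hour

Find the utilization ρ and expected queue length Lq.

Traffic intensity: ρ = λ/(cμ) = 10.2/(5×4.5) = 0.4533
Since ρ = 0.4533 < 1, system is stable.
Offered load a = λ/μ = cρ = 10.2/4.5 = 2.2667
P₀ = [ Σₙ₌₀^4 aⁿ/n! + a^5/(5!(1-ρ)) ]⁻¹
Σ = a^0/0! + a^1/1! + a^2/2! + a^3/3! + a^4/4! = 1.0000 + 2.2667 + 2.5689 + 1.9409 + 1.0999 = 8.8764
a^5/(5!(1-ρ)) = 59.8327/(120 × 0.54667) = 0.9121
P₀ = 1/(8.8764 + 0.9121) = 0.1022
Lq = P₀·a^5·ρ / (5!(1-ρ)²) = 0.10216 × 59.8327 × 0.45333 / (120 × 0.29884) = 0.07727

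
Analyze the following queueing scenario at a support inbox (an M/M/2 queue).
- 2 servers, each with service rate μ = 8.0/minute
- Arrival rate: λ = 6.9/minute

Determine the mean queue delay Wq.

Traffic intensity: ρ = λ/(cμ) = 6.9/(2×8.0) = 0.4313
Since ρ = 0.4313 < 1, system is stable.
Offered load a = λ/μ = cρ = 6.9/8.0 = 0.8625
P₀ = [ Σₙ₌₀^1 aⁿ/n! + a^2/(2!(1-ρ)) ]⁻¹
Σ = a^0/0! + a^1/1! = 1.0000 + 0.8625 = 1.8625
a^2/(2!(1-ρ)) = 0.7439/(2 × 0.5687) = 0.6540
P₀ = 1/(1.8625 + 0.6540) = 0.3974
Lq = P₀·a^2·ρ / (2!(1-ρ)²) = 0.3974 × 0.7439 × 0.4313 / (2 × 0.3235) = 0.1971
Wq = Lq/λ = 0.19705/6.9 = 0.02856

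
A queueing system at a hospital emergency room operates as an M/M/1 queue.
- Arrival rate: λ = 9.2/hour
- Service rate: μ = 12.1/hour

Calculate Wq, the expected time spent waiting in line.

First, compute utilization: ρ = λ/μ = 9.2/12.1 = 0.7603
For M/M/1: Wq = λ/(μ(μ-λ))
Wq = 9.2/(12.1 × (12.1-9.2))
Wq = 9.2/(12.1 × 2.90)
Wq = 0.2622 hours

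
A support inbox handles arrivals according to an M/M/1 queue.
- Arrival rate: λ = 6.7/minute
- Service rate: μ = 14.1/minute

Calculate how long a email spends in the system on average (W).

First, compute utilization: ρ = λ/μ = 6.7/14.1 = 0.4752
For M/M/1: W = 1/(μ-λ)
W = 1/(14.1-6.7) = 1/7.40
W = 0.1351 minutes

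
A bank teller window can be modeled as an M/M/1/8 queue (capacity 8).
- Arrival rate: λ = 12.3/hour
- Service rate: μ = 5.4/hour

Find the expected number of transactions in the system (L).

ρ = λ/μ = 12.3/5.4 = 2.27778
P₀ = (1-ρ)/(1-ρ^(K+1)) = (1-2.27778)/(1-2.27778^9) = -1.2778/-1649.4637 = 0.0007747
P_K = P₀×ρ^K = 0.0007747 × 2.27778^8 = 0.0007747 × 724.5931 = 0.5613
L = ρ[1 - (K+1)ρ^K + Kρ^(K+1)] / [(1-ρ)(1-ρ^(K+1))]
L = 2.27778 × (1 - 9×724.5931 + 8×1650.4637) / ((1 - 2.27778) × (1 - 1650.4637)) = 7.2228 transactions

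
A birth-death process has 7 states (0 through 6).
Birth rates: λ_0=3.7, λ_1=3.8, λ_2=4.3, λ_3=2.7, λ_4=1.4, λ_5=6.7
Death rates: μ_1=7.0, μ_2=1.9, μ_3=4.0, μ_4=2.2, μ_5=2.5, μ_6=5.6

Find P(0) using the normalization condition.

Ratios P(n)/P(0) = (λ₀···λₙ₋₁)/(μ₁···μₙ):
P(1)/P(0) = (3.7)/(7.0) = 0.5286
P(2)/P(0) = (3.7×3.8)/(7.0×1.9) = 1.0571
P(3)/P(0) = (3.7×3.8×4.3)/(7.0×1.9×4.0) = 1.1364
P(4)/P(0) = (3.7×3.8×4.3×2.7)/(7.0×1.9×4.0×2.2) = 1.3947
P(5)/P(0) = (3.7×3.8×4.3×2.7×1.4)/(7.0×1.9×4.0×2.2×2.5) = 0.7810
P(6)/P(0) = (3.7×3.8×4.3×2.7×1.4×6.7)/(7.0×1.9×4.0×2.2×2.5×5.6) = 0.9345

Normalization: ∑ P(n) = 1
P(0) × (1.0000 + 0.5286 + 1.0571 + 1.1364 + 1.3947 + 0.7810 + 0.9345) = 1
P(0) × 6.8323 = 1
P(0) = 1/6.8323 = 0.1464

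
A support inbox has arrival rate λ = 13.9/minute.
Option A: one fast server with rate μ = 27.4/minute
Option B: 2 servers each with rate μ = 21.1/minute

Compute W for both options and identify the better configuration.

Option A: single server μ = 27.4 (M/M/1)
  ρ_A = 13.9/27.4 = 0.5073
  W_A = 1/(μ-λ) = 1/(27.4-13.9) = 1/13.50 = 0.07407

Option B: 2 servers μ = 21.1 (M/M/2)
  ρ_B = λ/(cμ) = 13.9/(2×21.1) = 0.3294
  Offered load a = λ/μ = cρ = 13.9/21.1 = 0.6588
  P₀ = [ Σₙ₌₀^1 aⁿ/n! + a^2/(2!(1-ρ)) ]⁻¹
  Σ = a^0/0! + a^1/1! = 1.0000 + 0.6588 = 1.6588
  a^2/(2!(1-ρ)) = 0.4340/(2 × 0.6706) = 0.3236
  P₀ = 1/(1.65877 + 0.323564) = 0.5045
  Lq = P₀·a^2·ρ / (2!(1-ρ)²) = 0.50446 × 0.43397 × 0.32938 / (2 × 0.44973) = 0.08017
  Wq_B = Lq/λ = 0.08017/13.9 = 0.005768
  W_B = Wq_B + 1/μ = 0.005768 + 0.04739 = 0.05316

Since W_B = 0.05316 < W_A = 0.07407, Option B (multiple servers) has the shorter time in system.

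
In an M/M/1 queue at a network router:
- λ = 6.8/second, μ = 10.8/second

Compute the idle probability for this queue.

ρ = λ/μ = 6.8/10.8 = 0.6296
P(0) = 1 - ρ = 1 - 0.6296 = 0.3704
The server is idle 37.04% of the time.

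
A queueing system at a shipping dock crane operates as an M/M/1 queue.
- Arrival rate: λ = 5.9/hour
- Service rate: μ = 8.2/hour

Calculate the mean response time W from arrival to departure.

First, compute utilization: ρ = λ/μ = 5.9/8.2 = 0.7195
For M/M/1: W = 1/(μ-λ)
W = 1/(8.2-5.9) = 1/2.30
W = 0.4348 hours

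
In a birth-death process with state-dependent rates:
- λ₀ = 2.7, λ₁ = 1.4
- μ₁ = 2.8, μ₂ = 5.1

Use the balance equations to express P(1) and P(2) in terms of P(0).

Balance equations:
State 0: λ₀P₀ = μ₁P₁ → P₁ = (λ₀/μ₁)P₀ = (2.7/2.8)P₀ = 0.9643P₀
State 1: P₂ = (λ₀λ₁)/(μ₁μ₂)P₀ = (2.7×1.4)/(2.8×5.1)P₀ = 0.2647P₀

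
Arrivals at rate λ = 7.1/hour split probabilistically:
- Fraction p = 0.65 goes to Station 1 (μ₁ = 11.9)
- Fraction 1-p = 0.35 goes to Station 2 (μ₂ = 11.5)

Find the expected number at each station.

Effective rates: λ₁ = 7.1×0.65 = 4.615, λ₂ = 7.1×0.35 = 2.485
Station 1: ρ₁ = 4.615/11.9 = 0.3878, L₁ = ρ₁/(1-ρ₁) = 0.3878/(1-0.3878) = 0.6335
Station 2: ρ₂ = 2.485/11.5 = 0.2161, L₂ = ρ₂/(1-ρ₂) = 0.2161/(1-0.2161) = 0.2757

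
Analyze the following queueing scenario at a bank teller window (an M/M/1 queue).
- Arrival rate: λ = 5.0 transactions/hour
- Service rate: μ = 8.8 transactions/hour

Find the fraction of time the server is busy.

Server utilization: ρ = λ/μ
ρ = 5.0/8.8 = 0.5682
The server is busy 56.82% of the time.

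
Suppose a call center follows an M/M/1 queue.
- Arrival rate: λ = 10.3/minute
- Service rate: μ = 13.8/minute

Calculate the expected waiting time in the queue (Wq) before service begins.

First, compute utilization: ρ = λ/μ = 10.3/13.8 = 0.7464
For M/M/1: Wq = λ/(μ(μ-λ))
Wq = 10.3/(13.8 × (13.8-10.3))
Wq = 10.3/(13.8 × 3.50)
Wq = 0.2133 minutes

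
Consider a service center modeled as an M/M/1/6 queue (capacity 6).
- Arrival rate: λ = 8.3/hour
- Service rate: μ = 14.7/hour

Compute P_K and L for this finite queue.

ρ = λ/μ = 8.3/14.7 = 0.56463
P₀ = (1-ρ)/(1-ρ^(K+1)) = (1-0.56463)/(1-0.56463^7) = 0.4354/0.9817 = 0.4435
P_K = P₀×ρ^K = 0.4435 × 0.56463^6 = 0.4435 × 0.03240 = 0.01437
Blocking probability P_6 = 0.01437 (1.44%)
L = ρ[1 - (K+1)ρ^K + Kρ^(K+1)] / [(1-ρ)(1-ρ^(K+1))]
L = 0.56463 × (1 - 7×0.032403 + 6×0.018296) / ((1 - 0.56463) × (1 - 0.018296)) = 1.1664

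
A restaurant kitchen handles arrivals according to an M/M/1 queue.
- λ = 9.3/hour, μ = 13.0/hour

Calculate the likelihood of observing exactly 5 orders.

ρ = λ/μ = 9.3/13.0 = 0.7154
P(n) = (1-ρ)ρⁿ
P(5) = (1-0.7154) × 0.7154^5
P(5) = 0.2846 × 0.1874
P(5) = 0.05333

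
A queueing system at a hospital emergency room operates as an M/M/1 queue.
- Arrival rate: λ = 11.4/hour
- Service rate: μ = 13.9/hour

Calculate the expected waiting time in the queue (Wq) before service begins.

First, compute utilization: ρ = λ/μ = 11.4/13.9 = 0.8201
For M/M/1: Wq = λ/(μ(μ-λ))
Wq = 11.4/(13.9 × (13.9-11.4))
Wq = 11.4/(13.9 × 2.50)
Wq = 0.3281 hours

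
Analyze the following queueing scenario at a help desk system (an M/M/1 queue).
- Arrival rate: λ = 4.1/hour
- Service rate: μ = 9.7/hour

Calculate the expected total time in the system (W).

First, compute utilization: ρ = λ/μ = 4.1/9.7 = 0.4227
For M/M/1: W = 1/(μ-λ)
W = 1/(9.7-4.1) = 1/5.60
W = 0.1786 hours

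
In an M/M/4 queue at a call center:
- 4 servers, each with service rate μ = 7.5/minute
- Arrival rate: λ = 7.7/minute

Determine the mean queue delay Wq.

Traffic intensity: ρ = λ/(cμ) = 7.7/(4×7.5) = 0.2567
Since ρ = 0.2567 < 1, system is stable.
Offered load a = λ/μ = cρ = 7.7/7.5 = 1.0267
P₀ = [ Σₙ₌₀^3 aⁿ/n! + a^4/(4!(1-ρ)) ]⁻¹
Σ = a^0/0! + a^1/1! + a^2/2! + a^3/3! = 1.000000 + 1.026667 + 0.5270222 + 0.1803587 = 2.7340
a^4/(4!(1-ρ)) = 1.1110/(24 × 0.7433) = 0.06228
P₀ = 1/(2.7340 + 0.06228) = 0.3576
Lq = P₀·a^4·ρ / (4!(1-ρ)²) = 0.35761 × 1.1110 × 0.25667 / (24 × 0.55254) = 0.007690
Wq = Lq/λ = 0.007690/7.7 = 0.0009987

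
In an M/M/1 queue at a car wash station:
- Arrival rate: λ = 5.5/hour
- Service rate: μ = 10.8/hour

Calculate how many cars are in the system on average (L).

ρ = λ/μ = 5.5/10.8 = 0.5093
For M/M/1: L = λ/(μ-λ)
L = 5.5/(10.8-5.5) = 5.5/5.30
L = 1.0377 cars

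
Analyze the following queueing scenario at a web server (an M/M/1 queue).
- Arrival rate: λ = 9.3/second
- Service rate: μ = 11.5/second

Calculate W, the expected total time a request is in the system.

First, compute utilization: ρ = λ/μ = 9.3/11.5 = 0.8087
For M/M/1: W = 1/(μ-λ)
W = 1/(11.5-9.3) = 1/2.20
W = 0.4545 seconds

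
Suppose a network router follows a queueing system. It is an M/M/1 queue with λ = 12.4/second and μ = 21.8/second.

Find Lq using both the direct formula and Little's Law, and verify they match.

Method 1 (direct): Lq = λ²/(μ(μ-λ)) = 153.76/(21.8 × 9.40) = 0.7503

Method 2 (Little's Law):
W = 1/(μ-λ) = 1/9.40 = 0.10638
Wq = W - 1/μ = 0.10638 - 0.045872 = 0.06051
Lq = λWq = 12.4 × 0.06051 = 0.7503 ✔ (matches Method 1)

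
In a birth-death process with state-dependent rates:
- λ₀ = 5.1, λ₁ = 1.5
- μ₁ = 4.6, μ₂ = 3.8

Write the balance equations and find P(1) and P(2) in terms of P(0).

Balance equations:
State 0: λ₀P₀ = μ₁P₁ → P₁ = (λ₀/μ₁)P₀ = (5.1/4.6)P₀ = 1.1087P₀
State 1: P₂ = (λ₀λ₁)/(μ₁μ₂)P₀ = (5.1×1.5)/(4.6×3.8)P₀ = 0.4376P₀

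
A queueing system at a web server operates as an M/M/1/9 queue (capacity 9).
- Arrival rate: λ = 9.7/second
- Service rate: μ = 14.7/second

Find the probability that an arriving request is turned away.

ρ = λ/μ = 9.7/14.7 = 0.659864
P₀ = (1-ρ)/(1-ρ^(K+1)) = (1-0.659864)/(1-0.659864^10) = 0.3401/0.9843 = 0.3455
P_K = P₀×ρ^K = 0.34554 × 0.659864^9 = 0.34554 × 0.023719 = 0.008196
Blocking probability = 0.82%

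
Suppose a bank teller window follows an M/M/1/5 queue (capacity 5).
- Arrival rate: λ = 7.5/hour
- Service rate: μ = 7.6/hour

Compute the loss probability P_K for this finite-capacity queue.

ρ = λ/μ = 7.5/7.6 = 0.98684
P₀ = (1-ρ)/(1-ρ^(K+1)) = (1-0.98684)/(1-0.98684^6) = 0.01316/0.07641 = 0.1722
P_K = P₀×ρ^K = 0.1722 × 0.98684^5 = 0.1722 × 0.9359 = 0.1612
Blocking probability = 16.12%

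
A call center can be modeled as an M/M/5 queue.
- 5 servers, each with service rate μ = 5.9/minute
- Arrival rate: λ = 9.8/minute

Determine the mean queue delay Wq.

Traffic intensity: ρ = λ/(cμ) = 9.8/(5×5.9) = 0.3322
Since ρ = 0.3322 < 1, system is stable.
Offered load a = λ/μ = cρ = 9.8/5.9 = 1.6610
P₀ = [ Σₙ₌₀^4 aⁿ/n! + a^5/(5!(1-ρ)) ]⁻¹
Σ = a^0/0! + a^1/1! + a^2/2! + a^3/3! + a^4/4! = 1.0000 + 1.6610 + 1.3795 + 0.7638 + 0.3172 = 5.1215
a^5/(5!(1-ρ)) = 12.6436/(120 × 0.6678) = 0.1578
P₀ = 1/(5.1215 + 0.1578) = 0.1894
Lq = P₀·a^5·ρ / (5!(1-ρ)²) = 0.18942 × 12.6436 × 0.33220 / (120 × 0.44595) = 0.01487
Wq = Lq/λ = 0.01487/9.8 = 0.001517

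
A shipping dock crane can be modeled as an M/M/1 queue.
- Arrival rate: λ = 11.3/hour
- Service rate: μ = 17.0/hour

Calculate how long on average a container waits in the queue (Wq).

First, compute utilization: ρ = λ/μ = 11.3/17.0 = 0.6647
For M/M/1: Wq = λ/(μ(μ-λ))
Wq = 11.3/(17.0 × (17.0-11.3))
Wq = 11.3/(17.0 × 5.70)
Wq = 0.1166 hours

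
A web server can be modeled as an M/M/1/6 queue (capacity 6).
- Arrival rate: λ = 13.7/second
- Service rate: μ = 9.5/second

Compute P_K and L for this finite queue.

ρ = λ/μ = 13.7/9.5 = 1.4421
P₀ = (1-ρ)/(1-ρ^(K+1)) = (1-1.4421)/(1-1.4421^7) = -0.4421/-11.9708 = 0.03693
P_K = P₀×ρ^K = 0.03693 × 1.4421^6 = 0.03693 × 8.9944 = 0.3322
Blocking probability P_6 = 0.3322 (33.22%)
L = ρ[1 - (K+1)ρ^K + Kρ^(K+1)] / [(1-ρ)(1-ρ^(K+1))]
L = 1.4421 × (1 - 7×8.9944 + 6×12.9708) / ((1 - 1.4421) × (1 - 12.9708)) = 4.3228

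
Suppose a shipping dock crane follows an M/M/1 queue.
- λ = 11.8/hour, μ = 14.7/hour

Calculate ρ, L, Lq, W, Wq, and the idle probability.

Step 1: ρ = λ/μ = 11.8/14.7 = 0.8027
Step 2: L = λ/(μ-λ) = 11.8/2.90 = 4.0690
Step 3: Lq = λ²/(μ(μ-λ)) = 139.24/(14.7×2.90) = 3.2662
Step 4: W = 1/(μ-λ) = 1/2.90 = 0.34483
Step 5: Wq = λ/(μ(μ-λ)) = 11.8/(14.7×2.90) = 0.2768
Step 6: P(0) = 1-ρ = 0.1973
Verify: L = λW = 11.8×0.34483 = 4.0690 ✔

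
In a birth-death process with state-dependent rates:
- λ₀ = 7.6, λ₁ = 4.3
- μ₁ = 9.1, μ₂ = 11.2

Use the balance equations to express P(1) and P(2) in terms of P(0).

Balance equations:
State 0: λ₀P₀ = μ₁P₁ → P₁ = (λ₀/μ₁)P₀ = (7.6/9.1)P₀ = 0.8352P₀
State 1: P₂ = (λ₀λ₁)/(μ₁μ₂)P₀ = (7.6×4.3)/(9.1×11.2)P₀ = 0.3206P₀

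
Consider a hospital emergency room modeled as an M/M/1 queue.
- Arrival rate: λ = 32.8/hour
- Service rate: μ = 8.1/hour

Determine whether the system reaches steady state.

Stability requires ρ = λ/(cμ) < 1
ρ = 32.8/(1 × 8.1) = 32.8/8.10 = 4.0494
Since 4.0494 ≥ 1, the system is UNSTABLE.
Queue grows without bound. Need μ > λ = 32.8.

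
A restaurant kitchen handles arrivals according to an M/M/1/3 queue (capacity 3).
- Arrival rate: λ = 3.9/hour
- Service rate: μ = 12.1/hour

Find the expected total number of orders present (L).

ρ = λ/μ = 3.9/12.1 = 0.32231
P₀ = (1-ρ)/(1-ρ^(K+1)) = (1-0.32231)/(1-0.32231^4) = 0.6777/0.9892 = 0.6851
P_K = P₀×ρ^K = 0.6851 × 0.32231^3 = 0.6851 × 0.03348 = 0.02294
L = ρ[1 - (K+1)ρ^K + Kρ^(K+1)] / [(1-ρ)(1-ρ^(K+1))]
L = 0.32231 × (1 - 4×0.03348 + 3×0.01079) / ((1 - 0.32231) × (1 - 0.01079)) = 0.4320 orders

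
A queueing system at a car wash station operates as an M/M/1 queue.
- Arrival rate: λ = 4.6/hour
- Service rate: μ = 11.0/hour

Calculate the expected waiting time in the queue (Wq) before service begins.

First, compute utilization: ρ = λ/μ = 4.6/11.0 = 0.4182
For M/M/1: Wq = λ/(μ(μ-λ))
Wq = 4.6/(11.0 × (11.0-4.6))
Wq = 4.6/(11.0 × 6.40)
Wq = 0.06534 hours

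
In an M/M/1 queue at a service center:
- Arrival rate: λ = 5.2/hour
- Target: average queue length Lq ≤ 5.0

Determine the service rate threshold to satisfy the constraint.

For M/M/1: Lq = λ²/(μ(μ-λ))
Need Lq ≤ 5.0, i.e. μ(μ-λ) ≥ λ²/5.0
μ² - 5.2μ - 27.04/5.0 ≥ 0  →  μ² - 5.2μ - 5.4080 ≥ 0
Quadratic formula (positive root): μ = [λ + √(λ² + 4×5.4080)]/2
Discriminant: 27.04 + 4×5.4080 = 48.6720, √48.6720 = 6.9765
μ ≥ (5.2 + 6.9765)/2 = 6.0883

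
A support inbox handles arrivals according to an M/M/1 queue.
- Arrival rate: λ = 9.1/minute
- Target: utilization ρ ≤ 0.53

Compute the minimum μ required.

ρ = λ/μ, so μ = λ/ρ
μ ≥ 9.1/0.53 = 17.1698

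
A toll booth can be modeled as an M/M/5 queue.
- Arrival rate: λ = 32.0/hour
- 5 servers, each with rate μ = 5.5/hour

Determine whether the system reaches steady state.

Stability requires ρ = λ/(cμ) < 1
ρ = 32.0/(5 × 5.5) = 32.0/27.50 = 1.1636
Since 1.1636 ≥ 1, the system is UNSTABLE.
Need c > λ/μ = 32.0/5.5 = 5.82.
Minimum servers needed: c = 6.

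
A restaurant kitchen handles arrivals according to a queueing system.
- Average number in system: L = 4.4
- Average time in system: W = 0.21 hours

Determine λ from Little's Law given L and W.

Little's Law: L = λW, so λ = L/W
λ = 4.4/0.21 = 20.9524 orders/hour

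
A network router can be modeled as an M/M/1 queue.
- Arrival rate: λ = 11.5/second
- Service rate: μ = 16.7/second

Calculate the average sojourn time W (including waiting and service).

First, compute utilization: ρ = λ/μ = 11.5/16.7 = 0.6886
For M/M/1: W = 1/(μ-λ)
W = 1/(16.7-11.5) = 1/5.20
W = 0.1923 seconds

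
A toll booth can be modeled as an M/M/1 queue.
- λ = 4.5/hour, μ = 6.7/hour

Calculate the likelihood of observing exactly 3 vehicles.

ρ = λ/μ = 4.5/6.7 = 0.67164
P(n) = (1-ρ)ρⁿ
P(3) = (1-0.67164) × 0.67164^3
P(3) = 0.32836 × 0.30298
P(3) = 0.09949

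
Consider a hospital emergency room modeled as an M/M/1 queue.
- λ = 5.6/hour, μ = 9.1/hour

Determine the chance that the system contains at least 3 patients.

ρ = λ/μ = 5.6/9.1 = 0.61538
P(N ≥ n) = ρⁿ
P(N ≥ 3) = 0.61538^3
P(N ≥ 3) = 0.2330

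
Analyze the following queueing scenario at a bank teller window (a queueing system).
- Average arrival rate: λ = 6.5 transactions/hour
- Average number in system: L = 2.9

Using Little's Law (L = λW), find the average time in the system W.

Little's Law: L = λW, so W = L/λ
W = 2.9/6.5 = 0.4462 hours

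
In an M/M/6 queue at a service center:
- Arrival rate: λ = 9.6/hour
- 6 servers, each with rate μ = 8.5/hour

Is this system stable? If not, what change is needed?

Stability requires ρ = λ/(cμ) < 1
ρ = 9.6/(6 × 8.5) = 9.6/51.00 = 0.1882
Since 0.1882 < 1, the system is STABLE.
The servers are busy 18.82% of the time.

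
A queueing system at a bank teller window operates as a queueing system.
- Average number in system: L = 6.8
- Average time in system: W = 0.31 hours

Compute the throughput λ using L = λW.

Little's Law: L = λW, so λ = L/W
λ = 6.8/0.31 = 21.9355 transactions/hour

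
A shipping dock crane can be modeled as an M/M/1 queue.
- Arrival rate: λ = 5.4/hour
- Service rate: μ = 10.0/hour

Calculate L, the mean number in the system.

ρ = λ/μ = 5.4/10.0 = 0.5400
For M/M/1: L = λ/(μ-λ)
L = 5.4/(10.0-5.4) = 5.4/4.60
L = 1.1739 containers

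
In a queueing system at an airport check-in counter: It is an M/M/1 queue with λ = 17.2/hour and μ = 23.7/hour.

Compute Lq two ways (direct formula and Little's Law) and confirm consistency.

Method 1 (direct): Lq = λ²/(μ(μ-λ)) = 295.84/(23.7 × 6.50) = 1.9204

Method 2 (Little's Law):
W = 1/(μ-λ) = 1/6.50 = 0.153846
Wq = W - 1/μ = 0.153846 - 0.0421941 = 0.11165
Lq = λWq = 17.2 × 0.11165 = 1.9204 ✔ (matches Method 1)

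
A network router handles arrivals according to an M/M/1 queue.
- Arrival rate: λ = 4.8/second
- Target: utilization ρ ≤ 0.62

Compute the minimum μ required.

ρ = λ/μ, so μ = λ/ρ
μ ≥ 4.8/0.62 = 7.7419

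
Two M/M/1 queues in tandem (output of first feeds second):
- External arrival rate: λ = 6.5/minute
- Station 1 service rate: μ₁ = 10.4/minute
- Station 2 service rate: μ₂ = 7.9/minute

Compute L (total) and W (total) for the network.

By Jackson's theorem, each station behaves as independent M/M/1.
Station 1: ρ₁ = 6.5/10.4 = 0.6250, L₁ = ρ₁/(1-ρ₁) = λ/(μ₁-λ) = 6.5/3.90 = 1.66667
Station 2: ρ₂ = 6.5/7.9 = 0.8228, L₂ = ρ₂/(1-ρ₂) = λ/(μ₂-λ) = 6.5/1.40 = 4.64286
Total: L = L₁ + L₂ = 1.66667 + 4.64286 = 6.3095
W = L/λ = 6.3095/6.5 = 0.9707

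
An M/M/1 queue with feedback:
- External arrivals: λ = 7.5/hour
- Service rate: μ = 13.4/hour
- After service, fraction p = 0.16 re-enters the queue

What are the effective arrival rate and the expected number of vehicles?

Effective arrival rate: λ_eff = λ/(1-p) = 7.5/(1-0.16) = 7.5/0.84 = 8.9286
ρ = λ_eff/μ = 8.9286/13.4 = 0.66631
L = ρ/(1-ρ) = 0.66631/(1-0.66631) = 1.9968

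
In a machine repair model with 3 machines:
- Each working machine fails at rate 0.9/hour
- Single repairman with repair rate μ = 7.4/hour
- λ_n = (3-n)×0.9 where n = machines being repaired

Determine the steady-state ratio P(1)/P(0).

P(1)/P(0) = ∏_{i=0}^{1-1} λ_i/μ_{i+1}
= (3-0)×0.9/7.4
= 0.3649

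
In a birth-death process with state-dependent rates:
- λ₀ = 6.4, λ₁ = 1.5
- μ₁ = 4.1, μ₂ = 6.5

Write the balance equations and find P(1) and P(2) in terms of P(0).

Balance equations:
State 0: λ₀P₀ = μ₁P₁ → P₁ = (λ₀/μ₁)P₀ = (6.4/4.1)P₀ = 1.5610P₀
State 1: P₂ = (λ₀λ₁)/(μ₁μ₂)P₀ = (6.4×1.5)/(4.1×6.5)P₀ = 0.3602P₀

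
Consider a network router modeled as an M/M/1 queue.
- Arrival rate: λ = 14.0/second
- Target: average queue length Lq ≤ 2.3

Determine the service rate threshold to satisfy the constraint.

For M/M/1: Lq = λ²/(μ(μ-λ))
Need Lq ≤ 2.3, i.e. μ(μ-λ) ≥ λ²/2.3
μ² - 14.0μ - 196.00/2.3 ≥ 0  →  μ² - 14.0μ - 85.2174 ≥ 0
Quadratic formula (positive root): μ = [λ + √(λ² + 4×85.2174)]/2
Discriminant: 196.00 + 4×85.2174 = 536.8696, √536.8696 = 23.1704
μ ≥ (14.0 + 23.1704)/2 = 18.5852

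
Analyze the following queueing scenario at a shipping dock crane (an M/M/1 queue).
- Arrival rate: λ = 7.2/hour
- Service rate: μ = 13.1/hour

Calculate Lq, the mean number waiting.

ρ = λ/μ = 7.2/13.1 = 0.5496
For M/M/1: Lq = λ²/(μ(μ-λ))
Lq = 51.84/(13.1 × 5.90)
Lq = 0.6707 containers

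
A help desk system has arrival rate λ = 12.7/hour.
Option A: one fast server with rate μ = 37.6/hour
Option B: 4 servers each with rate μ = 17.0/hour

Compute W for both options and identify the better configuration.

Option A: single server μ = 37.6 (M/M/1)
  ρ_A = 12.7/37.6 = 0.3378
  W_A = 1/(μ-λ) = 1/(37.6-12.7) = 1/24.90 = 0.04016

Option B: 4 servers μ = 17.0 (M/M/4)
  ρ_B = λ/(cμ) = 12.7/(4×17.0) = 0.1868
  Offered load a = λ/μ = cρ = 12.7/17.0 = 0.7471
  P₀ = [ Σₙ₌₀^3 aⁿ/n! + a^4/(4!(1-ρ)) ]⁻¹
  Σ = a^0/0! + a^1/1! + a^2/2! + a^3/3! = 1.0000 + 0.7471 + 0.2790 + 0.06949 = 2.0956
  a^4/(4!(1-ρ)) = 0.3115/(24 × 0.8132) = 0.01596
  P₀ = 1/(2.0956 + 0.01596) = 0.4736
  Lq = P₀·a^4·ρ / (4!(1-ρ)²) = 0.4736 × 0.3115 × 0.1868 / (24 × 0.6614) = 0.001736
  Wq_B = Lq/λ = 0.001736/12.7 = 0.0001367
  W_B = Wq_B + 1/μ = 0.0001367 + 0.05882 = 0.05896

Since W_A = 0.04016 < W_B = 0.05896, Option A (single fast server) has the shorter time in system.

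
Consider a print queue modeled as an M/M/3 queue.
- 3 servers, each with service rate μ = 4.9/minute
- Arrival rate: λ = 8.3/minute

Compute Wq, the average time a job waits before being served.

Traffic intensity: ρ = λ/(cμ) = 8.3/(3×4.9) = 0.5646
Since ρ = 0.5646 < 1, system is stable.
Offered load a = λ/μ = cρ = 8.3/4.9 = 1.6939
P₀ = [ Σₙ₌₀^2 aⁿ/n! + a^3/(3!(1-ρ)) ]⁻¹
Σ = a^0/0! + a^1/1! + a^2/2! = 1.0000 + 1.6939 + 1.4346 = 4.1285
a^3/(3!(1-ρ)) = 4.8601/(6 × 0.43537) = 1.8605
P₀ = 1/(4.1285 + 1.8605) = 0.1670
Lq = P₀·a^3·ρ / (3!(1-ρ)²) = 0.16697 × 4.8601 × 0.56463 / (6 × 0.18955) = 0.4029
Wq = Lq/λ = 0.4029/8.3 = 0.04854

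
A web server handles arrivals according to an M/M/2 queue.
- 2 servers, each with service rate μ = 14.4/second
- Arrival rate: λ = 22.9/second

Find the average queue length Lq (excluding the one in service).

Traffic intensity: ρ = λ/(cμ) = 22.9/(2×14.4) = 0.7951
Since ρ = 0.7951 < 1, system is stable.
Offered load a = λ/μ = cρ = 22.9/14.4 = 1.5903
P₀ = [ Σₙ₌₀^1 aⁿ/n! + a^2/(2!(1-ρ)) ]⁻¹
Σ = a^0/0! + a^1/1! = 1.0000 + 1.5903 = 2.5903
a^2/(2!(1-ρ)) = 2.52898/(2 × 0.204861) = 6.1724
P₀ = 1/(2.5903 + 6.1724) = 0.1141
Lq = P₀·a^2·ρ / (2!(1-ρ)²) = 0.11412 × 2.5290 × 0.79514 / (2 × 0.041968) = 2.7340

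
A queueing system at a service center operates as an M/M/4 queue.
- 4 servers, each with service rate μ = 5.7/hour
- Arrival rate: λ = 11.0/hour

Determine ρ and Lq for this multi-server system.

Traffic intensity: ρ = λ/(cμ) = 11.0/(4×5.7) = 0.4825
Since ρ = 0.4825 < 1, system is stable.
Offered load a = λ/μ = cρ = 11.0/5.7 = 1.9298
P₀ = [ Σₙ₌₀^3 aⁿ/n! + a^4/(4!(1-ρ)) ]⁻¹
Σ = a^0/0! + a^1/1! + a^2/2! + a^3/3! = 1.00000 + 1.92982 + 1.86211 + 1.19785 = 5.9898
a^4/(4!(1-ρ)) = 13.8698/(24 × 0.51754) = 1.1166
P₀ = 1/(5.9898 + 1.1166) = 0.1407
Lq = P₀·a^4·ρ / (4!(1-ρ)²) = 0.14072 × 13.8698 × 0.48246 / (24 × 0.26785) = 0.1465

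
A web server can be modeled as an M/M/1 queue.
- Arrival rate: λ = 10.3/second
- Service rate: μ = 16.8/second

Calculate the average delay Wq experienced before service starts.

First, compute utilization: ρ = λ/μ = 10.3/16.8 = 0.6131
For M/M/1: Wq = λ/(μ(μ-λ))
Wq = 10.3/(16.8 × (16.8-10.3))
Wq = 10.3/(16.8 × 6.50)
Wq = 0.09432 seconds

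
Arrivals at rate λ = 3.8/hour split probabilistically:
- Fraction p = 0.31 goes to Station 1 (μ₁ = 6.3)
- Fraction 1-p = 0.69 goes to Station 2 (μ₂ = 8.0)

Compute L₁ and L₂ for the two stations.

Effective rates: λ₁ = 3.8×0.31 = 1.178, λ₂ = 3.8×0.69 = 2.622
Station 1: ρ₁ = 1.178/6.3 = 0.1870, L₁ = ρ₁/(1-ρ₁) = 0.1870/(1-0.1870) = 0.2300
Station 2: ρ₂ = 2.622/8.0 = 0.32775, L₂ = ρ₂/(1-ρ₂) = 0.32775/(1-0.32775) = 0.4875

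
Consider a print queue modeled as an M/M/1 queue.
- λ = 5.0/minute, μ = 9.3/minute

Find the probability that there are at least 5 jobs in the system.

ρ = λ/μ = 5.0/9.3 = 0.53763
P(N ≥ n) = ρⁿ
P(N ≥ 5) = 0.53763^5
P(N ≥ 5) = 0.04492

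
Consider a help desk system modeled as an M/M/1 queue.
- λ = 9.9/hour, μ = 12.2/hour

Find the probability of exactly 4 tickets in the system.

ρ = λ/μ = 9.9/12.2 = 0.8115
P(n) = (1-ρ)ρⁿ
P(4) = (1-0.8115) × 0.8115^4
P(4) = 0.1885 × 0.4337
P(4) = 0.08175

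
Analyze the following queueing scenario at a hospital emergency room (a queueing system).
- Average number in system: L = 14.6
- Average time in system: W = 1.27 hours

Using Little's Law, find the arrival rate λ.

Little's Law: L = λW, so λ = L/W
λ = 14.6/1.27 = 11.4961 patients/hour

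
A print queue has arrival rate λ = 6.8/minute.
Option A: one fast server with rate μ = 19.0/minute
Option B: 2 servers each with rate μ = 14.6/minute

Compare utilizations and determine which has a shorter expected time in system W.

Option A: single server μ = 19.0 (M/M/1)
  ρ_A = 6.8/19.0 = 0.3579
  W_A = 1/(μ-λ) = 1/(19.0-6.8) = 1/12.20 = 0.08197

Option B: 2 servers μ = 14.6 (M/M/2)
  ρ_B = λ/(cμ) = 6.8/(2×14.6) = 0.2329
  Offered load a = λ/μ = cρ = 6.8/14.6 = 0.4658
  P₀ = [ Σₙ₌₀^1 aⁿ/n! + a^2/(2!(1-ρ)) ]⁻¹
  Σ = a^0/0! + a^1/1! = 1.0000 + 0.4658 = 1.4658
  a^2/(2!(1-ρ)) = 0.2169/(2 × 0.7671) = 0.1414
  P₀ = 1/(1.4658 + 0.1414) = 0.6222
  Lq = P₀·a^2·ρ / (2!(1-ρ)²) = 0.62222 × 0.21693 × 0.23288 / (2 × 0.58848) = 0.02671
  Wq_B = Lq/λ = 0.0267069/6.8 = 0.003927
  W_B = Wq_B + 1/μ = 0.003927 + 0.06849 = 0.07242

Since W_B = 0.07242 < W_A = 0.08197, Option B (multiple servers) has the shorter time in system.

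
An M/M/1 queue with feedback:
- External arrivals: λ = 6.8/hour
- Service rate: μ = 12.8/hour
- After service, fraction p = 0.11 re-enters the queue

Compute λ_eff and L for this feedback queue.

Effective arrival rate: λ_eff = λ/(1-p) = 6.8/(1-0.11) = 6.8/0.89 = 7.6404
ρ = λ_eff/μ = 7.6404/12.8 = 0.5969
L = ρ/(1-ρ) = 0.5969/(1-0.5969) = 1.4808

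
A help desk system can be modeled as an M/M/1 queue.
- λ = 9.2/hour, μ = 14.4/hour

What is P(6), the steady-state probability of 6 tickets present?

ρ = λ/μ = 9.2/14.4 = 0.6389
P(n) = (1-ρ)ρⁿ
P(6) = (1-0.6389) × 0.6389^6
P(6) = 0.3611 × 0.06801
P(6) = 0.02456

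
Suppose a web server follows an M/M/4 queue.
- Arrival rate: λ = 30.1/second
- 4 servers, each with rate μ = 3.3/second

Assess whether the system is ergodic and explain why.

Stability requires ρ = λ/(cμ) < 1
ρ = 30.1/(4 × 3.3) = 30.1/13.20 = 2.2803
Since 2.2803 ≥ 1, the system is UNSTABLE.
Need c > λ/μ = 30.1/3.3 = 9.12.
Minimum servers needed: c = 10.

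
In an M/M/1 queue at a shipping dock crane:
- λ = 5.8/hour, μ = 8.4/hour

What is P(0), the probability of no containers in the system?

ρ = λ/μ = 5.8/8.4 = 0.6905
P(0) = 1 - ρ = 1 - 0.6905 = 0.3095
The server is idle 30.95% of the time.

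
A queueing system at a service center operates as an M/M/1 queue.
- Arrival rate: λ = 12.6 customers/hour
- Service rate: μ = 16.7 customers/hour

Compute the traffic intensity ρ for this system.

Server utilization: ρ = λ/μ
ρ = 12.6/16.7 = 0.7545
The server is busy 75.45% of the time.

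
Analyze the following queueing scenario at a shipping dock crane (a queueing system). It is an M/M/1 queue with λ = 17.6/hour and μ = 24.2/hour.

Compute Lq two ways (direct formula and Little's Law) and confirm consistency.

Method 1 (direct): Lq = λ²/(μ(μ-λ)) = 309.76/(24.2 × 6.60) = 1.9394

Method 2 (Little's Law):
W = 1/(μ-λ) = 1/6.60 = 0.151515
Wq = W - 1/μ = 0.151515 - 0.0413223 = 0.110193
Lq = λWq = 17.6 × 0.110193 = 1.9394 ✔ (matches Method 1)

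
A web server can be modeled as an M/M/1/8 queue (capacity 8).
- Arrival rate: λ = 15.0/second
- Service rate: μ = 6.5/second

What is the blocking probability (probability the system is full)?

ρ = λ/μ = 15.0/6.5 = 2.3077
P₀ = (1-ρ)/(1-ρ^(K+1)) = (1-2.3077)/(1-2.3077^9) = -1.3077/-1855.1546 = 0.0007049
P_K = P₀×ρ^K = 0.0007049 × 2.3077^8 = 0.0007049 × 804.3310 = 0.5670
Blocking probability = 56.70%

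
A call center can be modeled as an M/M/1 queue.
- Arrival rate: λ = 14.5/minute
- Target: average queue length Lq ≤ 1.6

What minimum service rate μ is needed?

For M/M/1: Lq = λ²/(μ(μ-λ))
Need Lq ≤ 1.6, i.e. μ(μ-λ) ≥ λ²/1.6
μ² - 14.5μ - 210.25/1.6 ≥ 0  →  μ² - 14.5μ - 131.40625 ≥ 0
Quadratic formula (positive root): μ = [λ + √(λ² + 4×131.40625)]/2
Discriminant: 210.25 + 4×131.40625 = 735.8750, √735.8750 = 27.1270
μ ≥ (14.5 + 27.1270)/2 = 20.8135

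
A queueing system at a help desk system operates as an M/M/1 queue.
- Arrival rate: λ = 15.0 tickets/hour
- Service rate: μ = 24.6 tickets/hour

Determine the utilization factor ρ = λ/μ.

Server utilization: ρ = λ/μ
ρ = 15.0/24.6 = 0.6098
The server is busy 60.98% of the time.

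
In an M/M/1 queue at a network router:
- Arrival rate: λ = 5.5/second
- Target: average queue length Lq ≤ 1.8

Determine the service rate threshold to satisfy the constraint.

For M/M/1: Lq = λ²/(μ(μ-λ))
Need Lq ≤ 1.8, i.e. μ(μ-λ) ≥ λ²/1.8
μ² - 5.5μ - 30.25/1.8 ≥ 0  →  μ² - 5.5μ - 16.80556 ≥ 0
Quadratic formula (positive root): μ = [λ + √(λ² + 4×16.80556)]/2
Discriminant: 30.25 + 4×16.80556 = 97.4722, √97.4722 = 9.8728
μ ≥ (5.5 + 9.8728)/2 = 7.6864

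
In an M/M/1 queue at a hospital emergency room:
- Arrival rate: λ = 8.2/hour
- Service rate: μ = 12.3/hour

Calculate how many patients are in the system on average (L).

ρ = λ/μ = 8.2/12.3 = 0.6667
For M/M/1: L = λ/(μ-λ)
L = 8.2/(12.3-8.2) = 8.2/4.10
L = 2.0000 patients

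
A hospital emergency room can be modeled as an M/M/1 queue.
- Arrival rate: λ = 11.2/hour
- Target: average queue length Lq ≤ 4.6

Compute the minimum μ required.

For M/M/1: Lq = λ²/(μ(μ-λ))
Need Lq ≤ 4.6, i.e. μ(μ-λ) ≥ λ²/4.6
μ² - 11.2μ - 125.44/4.6 ≥ 0  →  μ² - 11.2μ - 27.26957 ≥ 0
Quadratic formula (positive root): μ = [λ + √(λ² + 4×27.26957)]/2
Discriminant: 125.44 + 4×27.26957 = 234.5183, √234.5183 = 15.3140
μ ≥ (11.2 + 15.3140)/2 = 13.2570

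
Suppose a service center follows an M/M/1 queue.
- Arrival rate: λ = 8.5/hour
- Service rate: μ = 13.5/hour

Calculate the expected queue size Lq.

ρ = λ/μ = 8.5/13.5 = 0.6296
For M/M/1: Lq = λ²/(μ(μ-λ))
Lq = 72.25/(13.5 × 5.00)
Lq = 1.0704 customers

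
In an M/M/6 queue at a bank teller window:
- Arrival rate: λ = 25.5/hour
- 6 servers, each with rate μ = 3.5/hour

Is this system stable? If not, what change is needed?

Stability requires ρ = λ/(cμ) < 1
ρ = 25.5/(6 × 3.5) = 25.5/21.00 = 1.2143
Since 1.2143 ≥ 1, the system is UNSTABLE.
Need c > λ/μ = 25.5/3.5 = 7.29.
Minimum servers needed: c = 8.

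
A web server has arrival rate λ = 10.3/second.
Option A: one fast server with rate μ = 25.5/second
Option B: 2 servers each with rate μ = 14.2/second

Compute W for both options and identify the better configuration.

Option A: single server μ = 25.5 (M/M/1)
  ρ_A = 10.3/25.5 = 0.4039
  W_A = 1/(μ-λ) = 1/(25.5-10.3) = 1/15.20 = 0.06579

Option B: 2 servers μ = 14.2 (M/M/2)
  ρ_B = λ/(cμ) = 10.3/(2×14.2) = 0.3627
  Offered load a = λ/μ = cρ = 10.3/14.2 = 0.7254
  P₀ = [ Σₙ₌₀^1 aⁿ/n! + a^2/(2!(1-ρ)) ]⁻¹
  Σ = a^0/0! + a^1/1! = 1.0000 + 0.7254 = 1.7254
  a^2/(2!(1-ρ)) = 0.5261/(2 × 0.6373) = 0.4128
  P₀ = 1/(1.7254 + 0.4128) = 0.4677
  Lq = P₀·a^2·ρ / (2!(1-ρ)²) = 0.4677 × 0.5261 × 0.3627 / (2 × 0.4062) = 0.1099
  Wq_B = Lq/λ = 0.1099/10.3 = 0.01067
  W_B = Wq_B + 1/μ = 0.01067 + 0.07042 = 0.08109

Since W_A = 0.06579 < W_B = 0.08109, Option A (single fast server) has the shorter time in system.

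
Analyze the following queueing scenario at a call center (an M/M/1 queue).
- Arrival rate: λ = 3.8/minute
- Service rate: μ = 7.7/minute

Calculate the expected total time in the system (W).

First, compute utilization: ρ = λ/μ = 3.8/7.7 = 0.4935
For M/M/1: W = 1/(μ-λ)
W = 1/(7.7-3.8) = 1/3.90
W = 0.2564 minutes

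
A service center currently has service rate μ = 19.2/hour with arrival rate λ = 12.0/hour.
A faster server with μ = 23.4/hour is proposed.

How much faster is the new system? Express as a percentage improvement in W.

System 1: ρ₁ = 12.0/19.2 = 0.6250, W₁ = 1/(19.2-12.0) = 0.13889
System 2: ρ₂ = 12.0/23.4 = 0.5128, W₂ = 1/(23.4-12.0) = 0.087719
Improvement: (W₁-W₂)/W₁ = (0.13889-0.087719)/0.13889 = 36.84%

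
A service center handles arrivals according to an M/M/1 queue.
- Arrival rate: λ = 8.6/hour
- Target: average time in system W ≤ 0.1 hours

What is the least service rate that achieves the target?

For M/M/1: W = 1/(μ-λ)
Need W ≤ 0.1, so 1/(μ-λ) ≤ 0.1
μ - λ ≥ 1/0.1 = 10.0000
μ ≥ 8.6 + 10.0000 = 18.6000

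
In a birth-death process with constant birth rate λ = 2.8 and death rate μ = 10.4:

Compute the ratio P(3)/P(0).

For constant rates: P(n)/P(0) = (λ/μ)^n
P(3)/P(0) = (2.8/10.4)^3 = 0.26923^3 = 0.01952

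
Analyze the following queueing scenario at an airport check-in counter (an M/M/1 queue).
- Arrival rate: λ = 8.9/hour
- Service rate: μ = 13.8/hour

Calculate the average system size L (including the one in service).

ρ = λ/μ = 8.9/13.8 = 0.6449
For M/M/1: L = λ/(μ-λ)
L = 8.9/(13.8-8.9) = 8.9/4.90
L = 1.8163 passengers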